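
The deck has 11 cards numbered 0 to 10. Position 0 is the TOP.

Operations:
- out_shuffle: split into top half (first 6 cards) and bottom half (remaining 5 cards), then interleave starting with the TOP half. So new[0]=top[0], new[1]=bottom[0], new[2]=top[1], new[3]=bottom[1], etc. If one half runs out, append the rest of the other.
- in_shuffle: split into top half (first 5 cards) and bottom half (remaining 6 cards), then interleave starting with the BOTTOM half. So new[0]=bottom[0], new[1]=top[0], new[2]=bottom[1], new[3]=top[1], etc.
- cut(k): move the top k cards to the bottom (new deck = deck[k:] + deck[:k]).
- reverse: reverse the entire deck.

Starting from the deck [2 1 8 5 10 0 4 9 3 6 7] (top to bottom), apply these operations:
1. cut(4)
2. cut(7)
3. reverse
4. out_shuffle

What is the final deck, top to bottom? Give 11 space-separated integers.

Answer: 7 10 6 5 3 8 9 1 4 2 0

Derivation:
After op 1 (cut(4)): [10 0 4 9 3 6 7 2 1 8 5]
After op 2 (cut(7)): [2 1 8 5 10 0 4 9 3 6 7]
After op 3 (reverse): [7 6 3 9 4 0 10 5 8 1 2]
After op 4 (out_shuffle): [7 10 6 5 3 8 9 1 4 2 0]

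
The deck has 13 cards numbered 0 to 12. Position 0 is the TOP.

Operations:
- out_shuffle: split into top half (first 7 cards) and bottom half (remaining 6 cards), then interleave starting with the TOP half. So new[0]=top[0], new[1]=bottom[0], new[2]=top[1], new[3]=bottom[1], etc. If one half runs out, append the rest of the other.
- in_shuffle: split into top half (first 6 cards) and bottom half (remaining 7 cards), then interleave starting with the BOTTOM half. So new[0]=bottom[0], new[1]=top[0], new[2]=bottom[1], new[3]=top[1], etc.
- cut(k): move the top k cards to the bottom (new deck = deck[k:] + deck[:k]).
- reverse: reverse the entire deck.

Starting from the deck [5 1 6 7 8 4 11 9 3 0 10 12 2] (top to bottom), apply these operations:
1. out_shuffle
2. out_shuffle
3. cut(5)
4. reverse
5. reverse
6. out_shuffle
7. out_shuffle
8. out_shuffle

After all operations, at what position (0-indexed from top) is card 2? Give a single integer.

Answer: 6

Derivation:
After op 1 (out_shuffle): [5 9 1 3 6 0 7 10 8 12 4 2 11]
After op 2 (out_shuffle): [5 10 9 8 1 12 3 4 6 2 0 11 7]
After op 3 (cut(5)): [12 3 4 6 2 0 11 7 5 10 9 8 1]
After op 4 (reverse): [1 8 9 10 5 7 11 0 2 6 4 3 12]
After op 5 (reverse): [12 3 4 6 2 0 11 7 5 10 9 8 1]
After op 6 (out_shuffle): [12 7 3 5 4 10 6 9 2 8 0 1 11]
After op 7 (out_shuffle): [12 9 7 2 3 8 5 0 4 1 10 11 6]
After op 8 (out_shuffle): [12 0 9 4 7 1 2 10 3 11 8 6 5]
Card 2 is at position 6.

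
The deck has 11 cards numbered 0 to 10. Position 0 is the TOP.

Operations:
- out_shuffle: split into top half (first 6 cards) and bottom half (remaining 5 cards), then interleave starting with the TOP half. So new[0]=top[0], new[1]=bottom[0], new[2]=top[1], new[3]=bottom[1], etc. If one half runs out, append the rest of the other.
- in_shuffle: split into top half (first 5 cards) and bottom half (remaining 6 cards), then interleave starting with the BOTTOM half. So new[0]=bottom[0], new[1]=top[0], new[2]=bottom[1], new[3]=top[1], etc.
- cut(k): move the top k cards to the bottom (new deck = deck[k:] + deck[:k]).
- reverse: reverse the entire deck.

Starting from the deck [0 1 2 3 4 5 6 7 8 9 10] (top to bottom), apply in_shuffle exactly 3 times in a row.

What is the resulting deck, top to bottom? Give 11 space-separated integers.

Answer: 6 2 9 5 1 8 4 0 7 3 10

Derivation:
After op 1 (in_shuffle): [5 0 6 1 7 2 8 3 9 4 10]
After op 2 (in_shuffle): [2 5 8 0 3 6 9 1 4 7 10]
After op 3 (in_shuffle): [6 2 9 5 1 8 4 0 7 3 10]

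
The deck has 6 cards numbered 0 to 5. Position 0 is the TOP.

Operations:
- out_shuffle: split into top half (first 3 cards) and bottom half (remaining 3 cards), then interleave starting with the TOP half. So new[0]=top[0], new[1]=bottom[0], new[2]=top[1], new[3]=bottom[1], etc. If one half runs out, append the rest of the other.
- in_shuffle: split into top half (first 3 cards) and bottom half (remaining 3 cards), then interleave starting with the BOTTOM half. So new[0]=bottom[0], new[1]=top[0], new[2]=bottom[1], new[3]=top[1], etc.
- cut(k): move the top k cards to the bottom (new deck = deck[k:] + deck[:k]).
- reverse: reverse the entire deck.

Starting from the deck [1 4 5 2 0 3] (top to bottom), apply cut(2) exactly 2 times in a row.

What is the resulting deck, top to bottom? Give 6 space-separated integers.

Answer: 0 3 1 4 5 2

Derivation:
After op 1 (cut(2)): [5 2 0 3 1 4]
After op 2 (cut(2)): [0 3 1 4 5 2]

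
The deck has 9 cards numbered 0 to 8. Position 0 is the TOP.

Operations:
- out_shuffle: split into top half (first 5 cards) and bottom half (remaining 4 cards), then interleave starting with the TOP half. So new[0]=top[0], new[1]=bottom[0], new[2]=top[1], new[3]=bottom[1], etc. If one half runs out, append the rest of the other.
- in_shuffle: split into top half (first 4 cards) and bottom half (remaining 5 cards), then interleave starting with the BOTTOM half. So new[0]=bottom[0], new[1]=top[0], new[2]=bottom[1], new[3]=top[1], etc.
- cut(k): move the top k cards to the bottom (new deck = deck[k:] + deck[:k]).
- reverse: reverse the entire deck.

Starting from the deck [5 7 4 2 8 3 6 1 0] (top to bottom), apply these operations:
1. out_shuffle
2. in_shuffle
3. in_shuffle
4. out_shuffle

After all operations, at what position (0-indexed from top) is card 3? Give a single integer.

Answer: 5

Derivation:
After op 1 (out_shuffle): [5 3 7 6 4 1 2 0 8]
After op 2 (in_shuffle): [4 5 1 3 2 7 0 6 8]
After op 3 (in_shuffle): [2 4 7 5 0 1 6 3 8]
After op 4 (out_shuffle): [2 1 4 6 7 3 5 8 0]
Card 3 is at position 5.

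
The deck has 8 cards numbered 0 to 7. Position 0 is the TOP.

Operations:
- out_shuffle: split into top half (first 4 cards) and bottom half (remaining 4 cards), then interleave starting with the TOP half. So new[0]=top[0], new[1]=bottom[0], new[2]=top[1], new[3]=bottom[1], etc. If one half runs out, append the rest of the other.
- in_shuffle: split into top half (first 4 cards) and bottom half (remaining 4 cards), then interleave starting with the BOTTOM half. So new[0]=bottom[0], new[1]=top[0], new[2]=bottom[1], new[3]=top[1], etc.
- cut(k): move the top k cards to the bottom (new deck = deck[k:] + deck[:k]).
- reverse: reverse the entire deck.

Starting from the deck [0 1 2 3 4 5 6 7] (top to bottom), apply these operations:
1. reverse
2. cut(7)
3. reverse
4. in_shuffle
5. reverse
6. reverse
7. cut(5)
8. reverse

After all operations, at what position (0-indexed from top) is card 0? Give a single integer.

Answer: 6

Derivation:
After op 1 (reverse): [7 6 5 4 3 2 1 0]
After op 2 (cut(7)): [0 7 6 5 4 3 2 1]
After op 3 (reverse): [1 2 3 4 5 6 7 0]
After op 4 (in_shuffle): [5 1 6 2 7 3 0 4]
After op 5 (reverse): [4 0 3 7 2 6 1 5]
After op 6 (reverse): [5 1 6 2 7 3 0 4]
After op 7 (cut(5)): [3 0 4 5 1 6 2 7]
After op 8 (reverse): [7 2 6 1 5 4 0 3]
Card 0 is at position 6.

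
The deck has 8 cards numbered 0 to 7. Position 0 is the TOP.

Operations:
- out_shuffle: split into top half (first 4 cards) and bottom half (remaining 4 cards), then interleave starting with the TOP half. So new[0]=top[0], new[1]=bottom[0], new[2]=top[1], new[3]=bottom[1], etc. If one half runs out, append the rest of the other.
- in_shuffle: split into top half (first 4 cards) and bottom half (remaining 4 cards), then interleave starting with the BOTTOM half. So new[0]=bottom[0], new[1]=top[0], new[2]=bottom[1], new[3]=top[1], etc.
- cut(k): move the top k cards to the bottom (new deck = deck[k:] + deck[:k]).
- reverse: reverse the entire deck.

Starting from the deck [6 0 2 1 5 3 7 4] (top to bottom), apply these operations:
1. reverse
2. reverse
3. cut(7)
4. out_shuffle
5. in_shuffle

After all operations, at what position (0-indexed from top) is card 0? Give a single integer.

After op 1 (reverse): [4 7 3 5 1 2 0 6]
After op 2 (reverse): [6 0 2 1 5 3 7 4]
After op 3 (cut(7)): [4 6 0 2 1 5 3 7]
After op 4 (out_shuffle): [4 1 6 5 0 3 2 7]
After op 5 (in_shuffle): [0 4 3 1 2 6 7 5]
Card 0 is at position 0.

Answer: 0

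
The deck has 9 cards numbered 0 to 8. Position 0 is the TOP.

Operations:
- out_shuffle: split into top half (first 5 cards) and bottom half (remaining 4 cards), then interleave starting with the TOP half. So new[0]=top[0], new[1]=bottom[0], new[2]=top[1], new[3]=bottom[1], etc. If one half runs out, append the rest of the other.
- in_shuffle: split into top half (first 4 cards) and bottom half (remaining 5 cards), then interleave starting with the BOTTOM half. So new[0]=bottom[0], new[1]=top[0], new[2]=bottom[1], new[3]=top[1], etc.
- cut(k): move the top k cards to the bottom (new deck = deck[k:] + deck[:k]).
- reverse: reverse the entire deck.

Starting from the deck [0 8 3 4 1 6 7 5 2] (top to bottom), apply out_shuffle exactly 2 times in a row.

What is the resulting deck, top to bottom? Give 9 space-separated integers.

Answer: 0 5 6 4 8 2 7 1 3

Derivation:
After op 1 (out_shuffle): [0 6 8 7 3 5 4 2 1]
After op 2 (out_shuffle): [0 5 6 4 8 2 7 1 3]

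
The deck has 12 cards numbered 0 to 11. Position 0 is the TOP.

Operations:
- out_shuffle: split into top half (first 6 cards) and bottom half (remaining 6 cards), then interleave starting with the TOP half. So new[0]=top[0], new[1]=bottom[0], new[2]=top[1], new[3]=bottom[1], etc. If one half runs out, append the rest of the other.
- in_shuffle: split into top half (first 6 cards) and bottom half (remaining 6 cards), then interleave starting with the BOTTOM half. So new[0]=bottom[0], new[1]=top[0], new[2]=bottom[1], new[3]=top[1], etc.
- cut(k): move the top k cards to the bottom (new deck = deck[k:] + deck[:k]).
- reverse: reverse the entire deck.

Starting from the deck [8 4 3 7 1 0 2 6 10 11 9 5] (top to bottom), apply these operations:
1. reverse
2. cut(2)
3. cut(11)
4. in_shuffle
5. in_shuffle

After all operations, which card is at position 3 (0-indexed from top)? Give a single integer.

Answer: 9

Derivation:
After op 1 (reverse): [5 9 11 10 6 2 0 1 7 3 4 8]
After op 2 (cut(2)): [11 10 6 2 0 1 7 3 4 8 5 9]
After op 3 (cut(11)): [9 11 10 6 2 0 1 7 3 4 8 5]
After op 4 (in_shuffle): [1 9 7 11 3 10 4 6 8 2 5 0]
After op 5 (in_shuffle): [4 1 6 9 8 7 2 11 5 3 0 10]
Position 3: card 9.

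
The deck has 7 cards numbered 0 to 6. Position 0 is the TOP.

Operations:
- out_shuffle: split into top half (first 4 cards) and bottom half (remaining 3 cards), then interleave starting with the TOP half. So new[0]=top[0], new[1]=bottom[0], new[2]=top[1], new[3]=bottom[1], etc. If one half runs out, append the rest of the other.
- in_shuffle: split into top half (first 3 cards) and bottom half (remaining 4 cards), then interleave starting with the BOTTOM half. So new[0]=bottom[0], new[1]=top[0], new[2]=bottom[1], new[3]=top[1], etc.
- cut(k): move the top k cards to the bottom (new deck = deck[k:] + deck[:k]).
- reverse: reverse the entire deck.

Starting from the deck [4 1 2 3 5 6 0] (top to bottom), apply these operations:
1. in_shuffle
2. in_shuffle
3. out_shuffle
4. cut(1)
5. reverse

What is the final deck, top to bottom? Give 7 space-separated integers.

After op 1 (in_shuffle): [3 4 5 1 6 2 0]
After op 2 (in_shuffle): [1 3 6 4 2 5 0]
After op 3 (out_shuffle): [1 2 3 5 6 0 4]
After op 4 (cut(1)): [2 3 5 6 0 4 1]
After op 5 (reverse): [1 4 0 6 5 3 2]

Answer: 1 4 0 6 5 3 2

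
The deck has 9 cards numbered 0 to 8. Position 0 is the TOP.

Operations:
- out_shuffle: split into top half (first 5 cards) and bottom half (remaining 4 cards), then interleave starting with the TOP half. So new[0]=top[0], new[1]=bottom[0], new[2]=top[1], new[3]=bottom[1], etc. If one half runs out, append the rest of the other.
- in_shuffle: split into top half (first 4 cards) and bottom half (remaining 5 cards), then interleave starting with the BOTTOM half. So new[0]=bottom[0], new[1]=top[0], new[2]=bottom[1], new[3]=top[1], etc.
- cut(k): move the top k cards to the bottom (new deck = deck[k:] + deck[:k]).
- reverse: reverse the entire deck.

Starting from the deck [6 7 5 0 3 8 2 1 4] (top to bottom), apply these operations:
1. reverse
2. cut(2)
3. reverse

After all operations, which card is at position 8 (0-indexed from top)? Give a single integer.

Answer: 2

Derivation:
After op 1 (reverse): [4 1 2 8 3 0 5 7 6]
After op 2 (cut(2)): [2 8 3 0 5 7 6 4 1]
After op 3 (reverse): [1 4 6 7 5 0 3 8 2]
Position 8: card 2.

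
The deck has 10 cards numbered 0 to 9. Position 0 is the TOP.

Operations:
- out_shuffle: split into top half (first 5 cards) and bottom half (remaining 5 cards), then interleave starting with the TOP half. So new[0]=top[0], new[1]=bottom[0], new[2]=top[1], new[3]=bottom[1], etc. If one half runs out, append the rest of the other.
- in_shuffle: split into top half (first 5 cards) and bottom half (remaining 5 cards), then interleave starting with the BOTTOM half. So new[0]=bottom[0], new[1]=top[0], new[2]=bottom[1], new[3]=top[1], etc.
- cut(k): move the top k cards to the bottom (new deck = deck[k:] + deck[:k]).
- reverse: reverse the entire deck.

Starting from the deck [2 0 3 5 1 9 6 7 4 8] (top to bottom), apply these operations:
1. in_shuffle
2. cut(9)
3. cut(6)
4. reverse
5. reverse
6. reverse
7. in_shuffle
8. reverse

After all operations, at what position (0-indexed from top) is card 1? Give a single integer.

After op 1 (in_shuffle): [9 2 6 0 7 3 4 5 8 1]
After op 2 (cut(9)): [1 9 2 6 0 7 3 4 5 8]
After op 3 (cut(6)): [3 4 5 8 1 9 2 6 0 7]
After op 4 (reverse): [7 0 6 2 9 1 8 5 4 3]
After op 5 (reverse): [3 4 5 8 1 9 2 6 0 7]
After op 6 (reverse): [7 0 6 2 9 1 8 5 4 3]
After op 7 (in_shuffle): [1 7 8 0 5 6 4 2 3 9]
After op 8 (reverse): [9 3 2 4 6 5 0 8 7 1]
Card 1 is at position 9.

Answer: 9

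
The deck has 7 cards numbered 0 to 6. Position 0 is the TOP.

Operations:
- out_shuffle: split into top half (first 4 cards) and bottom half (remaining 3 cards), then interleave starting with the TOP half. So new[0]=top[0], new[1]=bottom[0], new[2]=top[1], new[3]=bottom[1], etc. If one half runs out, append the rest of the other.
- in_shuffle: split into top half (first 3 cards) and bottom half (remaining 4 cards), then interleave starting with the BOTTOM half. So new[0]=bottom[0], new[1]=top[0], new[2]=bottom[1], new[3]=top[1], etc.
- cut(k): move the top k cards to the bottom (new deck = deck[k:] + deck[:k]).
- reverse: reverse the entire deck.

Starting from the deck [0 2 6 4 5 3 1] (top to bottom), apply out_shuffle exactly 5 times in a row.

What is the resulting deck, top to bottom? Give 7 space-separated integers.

Answer: 0 6 5 1 2 4 3

Derivation:
After op 1 (out_shuffle): [0 5 2 3 6 1 4]
After op 2 (out_shuffle): [0 6 5 1 2 4 3]
After op 3 (out_shuffle): [0 2 6 4 5 3 1]
After op 4 (out_shuffle): [0 5 2 3 6 1 4]
After op 5 (out_shuffle): [0 6 5 1 2 4 3]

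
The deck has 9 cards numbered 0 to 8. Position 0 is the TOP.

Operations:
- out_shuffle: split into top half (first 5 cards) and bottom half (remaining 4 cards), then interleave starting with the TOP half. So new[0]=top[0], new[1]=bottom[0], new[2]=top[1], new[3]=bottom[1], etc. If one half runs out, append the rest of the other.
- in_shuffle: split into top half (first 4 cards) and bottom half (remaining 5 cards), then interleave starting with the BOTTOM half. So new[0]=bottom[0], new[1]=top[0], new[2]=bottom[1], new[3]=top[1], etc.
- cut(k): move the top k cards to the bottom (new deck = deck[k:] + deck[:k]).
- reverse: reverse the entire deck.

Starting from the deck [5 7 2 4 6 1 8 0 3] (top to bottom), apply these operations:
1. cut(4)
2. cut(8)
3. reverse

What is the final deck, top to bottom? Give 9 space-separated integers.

After op 1 (cut(4)): [6 1 8 0 3 5 7 2 4]
After op 2 (cut(8)): [4 6 1 8 0 3 5 7 2]
After op 3 (reverse): [2 7 5 3 0 8 1 6 4]

Answer: 2 7 5 3 0 8 1 6 4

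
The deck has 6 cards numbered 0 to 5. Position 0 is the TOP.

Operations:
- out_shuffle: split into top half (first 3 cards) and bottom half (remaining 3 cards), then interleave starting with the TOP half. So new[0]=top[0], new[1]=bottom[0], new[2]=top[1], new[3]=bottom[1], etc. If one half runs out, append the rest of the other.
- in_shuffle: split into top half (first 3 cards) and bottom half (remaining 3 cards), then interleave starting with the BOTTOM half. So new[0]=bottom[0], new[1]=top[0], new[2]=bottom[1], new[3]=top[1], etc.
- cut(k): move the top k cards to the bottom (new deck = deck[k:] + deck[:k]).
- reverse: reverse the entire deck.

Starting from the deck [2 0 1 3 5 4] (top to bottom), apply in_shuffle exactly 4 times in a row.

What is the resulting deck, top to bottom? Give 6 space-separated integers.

After op 1 (in_shuffle): [3 2 5 0 4 1]
After op 2 (in_shuffle): [0 3 4 2 1 5]
After op 3 (in_shuffle): [2 0 1 3 5 4]
After op 4 (in_shuffle): [3 2 5 0 4 1]

Answer: 3 2 5 0 4 1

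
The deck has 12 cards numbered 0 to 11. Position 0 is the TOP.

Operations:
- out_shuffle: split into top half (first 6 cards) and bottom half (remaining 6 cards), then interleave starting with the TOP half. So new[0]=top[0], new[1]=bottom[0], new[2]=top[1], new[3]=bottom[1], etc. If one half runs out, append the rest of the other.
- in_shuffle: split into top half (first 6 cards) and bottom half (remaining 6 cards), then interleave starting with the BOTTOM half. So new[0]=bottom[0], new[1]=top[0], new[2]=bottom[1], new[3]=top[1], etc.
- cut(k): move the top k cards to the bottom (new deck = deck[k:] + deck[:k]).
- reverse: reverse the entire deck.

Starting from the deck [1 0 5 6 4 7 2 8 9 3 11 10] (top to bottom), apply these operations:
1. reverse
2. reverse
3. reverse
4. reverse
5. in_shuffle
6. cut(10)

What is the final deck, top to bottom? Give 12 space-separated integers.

After op 1 (reverse): [10 11 3 9 8 2 7 4 6 5 0 1]
After op 2 (reverse): [1 0 5 6 4 7 2 8 9 3 11 10]
After op 3 (reverse): [10 11 3 9 8 2 7 4 6 5 0 1]
After op 4 (reverse): [1 0 5 6 4 7 2 8 9 3 11 10]
After op 5 (in_shuffle): [2 1 8 0 9 5 3 6 11 4 10 7]
After op 6 (cut(10)): [10 7 2 1 8 0 9 5 3 6 11 4]

Answer: 10 7 2 1 8 0 9 5 3 6 11 4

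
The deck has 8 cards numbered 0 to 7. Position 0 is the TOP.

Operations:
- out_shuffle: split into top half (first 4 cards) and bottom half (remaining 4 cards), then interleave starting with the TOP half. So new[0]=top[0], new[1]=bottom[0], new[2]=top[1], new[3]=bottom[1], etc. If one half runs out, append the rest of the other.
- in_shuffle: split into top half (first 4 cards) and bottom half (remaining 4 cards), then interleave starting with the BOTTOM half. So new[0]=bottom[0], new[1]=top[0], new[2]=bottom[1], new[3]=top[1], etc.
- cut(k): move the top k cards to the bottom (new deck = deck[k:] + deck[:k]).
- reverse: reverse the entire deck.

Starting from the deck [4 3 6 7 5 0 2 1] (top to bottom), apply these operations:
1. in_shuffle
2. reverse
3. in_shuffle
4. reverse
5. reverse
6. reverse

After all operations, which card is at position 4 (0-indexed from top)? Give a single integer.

Answer: 1

Derivation:
After op 1 (in_shuffle): [5 4 0 3 2 6 1 7]
After op 2 (reverse): [7 1 6 2 3 0 4 5]
After op 3 (in_shuffle): [3 7 0 1 4 6 5 2]
After op 4 (reverse): [2 5 6 4 1 0 7 3]
After op 5 (reverse): [3 7 0 1 4 6 5 2]
After op 6 (reverse): [2 5 6 4 1 0 7 3]
Position 4: card 1.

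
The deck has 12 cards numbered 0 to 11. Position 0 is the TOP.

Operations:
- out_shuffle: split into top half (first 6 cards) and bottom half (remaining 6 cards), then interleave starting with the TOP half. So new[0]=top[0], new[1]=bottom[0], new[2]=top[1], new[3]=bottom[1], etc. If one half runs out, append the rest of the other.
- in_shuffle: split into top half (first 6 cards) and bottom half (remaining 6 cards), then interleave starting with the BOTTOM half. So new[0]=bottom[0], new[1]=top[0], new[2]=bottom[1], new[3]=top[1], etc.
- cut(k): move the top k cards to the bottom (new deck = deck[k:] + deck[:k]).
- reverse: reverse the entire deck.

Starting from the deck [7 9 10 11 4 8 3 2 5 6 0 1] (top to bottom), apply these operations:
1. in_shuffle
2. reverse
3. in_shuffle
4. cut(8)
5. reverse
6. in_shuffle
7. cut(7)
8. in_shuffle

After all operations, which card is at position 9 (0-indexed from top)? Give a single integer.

Answer: 5

Derivation:
After op 1 (in_shuffle): [3 7 2 9 5 10 6 11 0 4 1 8]
After op 2 (reverse): [8 1 4 0 11 6 10 5 9 2 7 3]
After op 3 (in_shuffle): [10 8 5 1 9 4 2 0 7 11 3 6]
After op 4 (cut(8)): [7 11 3 6 10 8 5 1 9 4 2 0]
After op 5 (reverse): [0 2 4 9 1 5 8 10 6 3 11 7]
After op 6 (in_shuffle): [8 0 10 2 6 4 3 9 11 1 7 5]
After op 7 (cut(7)): [9 11 1 7 5 8 0 10 2 6 4 3]
After op 8 (in_shuffle): [0 9 10 11 2 1 6 7 4 5 3 8]
Position 9: card 5.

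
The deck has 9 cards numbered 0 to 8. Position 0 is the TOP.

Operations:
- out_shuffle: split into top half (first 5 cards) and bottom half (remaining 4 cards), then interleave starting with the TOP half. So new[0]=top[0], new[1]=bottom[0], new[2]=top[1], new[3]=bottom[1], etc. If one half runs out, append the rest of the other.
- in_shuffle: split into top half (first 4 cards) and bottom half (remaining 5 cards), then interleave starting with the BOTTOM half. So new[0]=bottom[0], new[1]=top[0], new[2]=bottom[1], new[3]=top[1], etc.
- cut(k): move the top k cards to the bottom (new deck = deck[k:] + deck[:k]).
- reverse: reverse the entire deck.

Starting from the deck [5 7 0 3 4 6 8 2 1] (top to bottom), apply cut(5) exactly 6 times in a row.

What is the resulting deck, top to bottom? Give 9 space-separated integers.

After op 1 (cut(5)): [6 8 2 1 5 7 0 3 4]
After op 2 (cut(5)): [7 0 3 4 6 8 2 1 5]
After op 3 (cut(5)): [8 2 1 5 7 0 3 4 6]
After op 4 (cut(5)): [0 3 4 6 8 2 1 5 7]
After op 5 (cut(5)): [2 1 5 7 0 3 4 6 8]
After op 6 (cut(5)): [3 4 6 8 2 1 5 7 0]

Answer: 3 4 6 8 2 1 5 7 0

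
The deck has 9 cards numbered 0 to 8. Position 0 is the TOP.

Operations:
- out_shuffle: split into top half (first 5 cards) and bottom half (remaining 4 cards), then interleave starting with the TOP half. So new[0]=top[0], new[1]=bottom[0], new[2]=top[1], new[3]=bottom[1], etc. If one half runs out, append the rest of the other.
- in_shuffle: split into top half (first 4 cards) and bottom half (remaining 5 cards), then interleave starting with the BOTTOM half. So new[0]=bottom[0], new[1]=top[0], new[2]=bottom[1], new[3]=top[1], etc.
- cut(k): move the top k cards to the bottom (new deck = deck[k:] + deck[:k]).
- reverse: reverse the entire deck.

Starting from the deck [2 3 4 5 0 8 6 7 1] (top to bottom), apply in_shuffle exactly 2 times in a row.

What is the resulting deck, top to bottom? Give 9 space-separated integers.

After op 1 (in_shuffle): [0 2 8 3 6 4 7 5 1]
After op 2 (in_shuffle): [6 0 4 2 7 8 5 3 1]

Answer: 6 0 4 2 7 8 5 3 1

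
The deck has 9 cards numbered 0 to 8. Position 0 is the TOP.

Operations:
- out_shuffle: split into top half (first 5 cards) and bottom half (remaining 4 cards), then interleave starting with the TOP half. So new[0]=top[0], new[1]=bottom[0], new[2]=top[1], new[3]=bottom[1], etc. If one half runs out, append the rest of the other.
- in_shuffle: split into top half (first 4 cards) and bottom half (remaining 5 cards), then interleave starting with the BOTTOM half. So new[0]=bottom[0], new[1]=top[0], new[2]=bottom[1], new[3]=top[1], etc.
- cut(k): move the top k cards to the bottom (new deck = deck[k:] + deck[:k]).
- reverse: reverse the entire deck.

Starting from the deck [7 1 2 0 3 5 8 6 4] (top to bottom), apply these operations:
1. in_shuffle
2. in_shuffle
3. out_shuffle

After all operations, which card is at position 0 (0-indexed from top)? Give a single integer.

Answer: 8

Derivation:
After op 1 (in_shuffle): [3 7 5 1 8 2 6 0 4]
After op 2 (in_shuffle): [8 3 2 7 6 5 0 1 4]
After op 3 (out_shuffle): [8 5 3 0 2 1 7 4 6]
Position 0: card 8.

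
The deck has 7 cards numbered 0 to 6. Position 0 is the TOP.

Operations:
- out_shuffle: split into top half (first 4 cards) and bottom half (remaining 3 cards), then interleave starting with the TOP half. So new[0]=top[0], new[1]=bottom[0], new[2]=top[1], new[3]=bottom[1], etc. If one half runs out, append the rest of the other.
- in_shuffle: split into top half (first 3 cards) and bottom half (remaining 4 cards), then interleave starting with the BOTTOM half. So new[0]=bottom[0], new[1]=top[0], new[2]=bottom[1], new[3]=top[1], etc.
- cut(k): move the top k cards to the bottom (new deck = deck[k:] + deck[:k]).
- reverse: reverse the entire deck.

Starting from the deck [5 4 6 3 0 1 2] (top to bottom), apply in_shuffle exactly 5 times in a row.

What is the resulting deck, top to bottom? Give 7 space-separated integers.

After op 1 (in_shuffle): [3 5 0 4 1 6 2]
After op 2 (in_shuffle): [4 3 1 5 6 0 2]
After op 3 (in_shuffle): [5 4 6 3 0 1 2]
After op 4 (in_shuffle): [3 5 0 4 1 6 2]
After op 5 (in_shuffle): [4 3 1 5 6 0 2]

Answer: 4 3 1 5 6 0 2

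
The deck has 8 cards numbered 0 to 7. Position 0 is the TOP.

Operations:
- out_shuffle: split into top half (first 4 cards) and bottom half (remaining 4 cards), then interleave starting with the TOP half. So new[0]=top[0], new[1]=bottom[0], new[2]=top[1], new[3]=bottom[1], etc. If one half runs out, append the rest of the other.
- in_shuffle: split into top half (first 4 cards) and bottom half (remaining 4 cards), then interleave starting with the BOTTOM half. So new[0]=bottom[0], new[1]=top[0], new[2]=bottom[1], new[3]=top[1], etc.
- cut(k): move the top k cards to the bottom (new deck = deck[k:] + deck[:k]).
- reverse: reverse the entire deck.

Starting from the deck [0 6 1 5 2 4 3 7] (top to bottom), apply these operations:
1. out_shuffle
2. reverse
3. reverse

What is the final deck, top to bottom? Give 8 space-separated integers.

After op 1 (out_shuffle): [0 2 6 4 1 3 5 7]
After op 2 (reverse): [7 5 3 1 4 6 2 0]
After op 3 (reverse): [0 2 6 4 1 3 5 7]

Answer: 0 2 6 4 1 3 5 7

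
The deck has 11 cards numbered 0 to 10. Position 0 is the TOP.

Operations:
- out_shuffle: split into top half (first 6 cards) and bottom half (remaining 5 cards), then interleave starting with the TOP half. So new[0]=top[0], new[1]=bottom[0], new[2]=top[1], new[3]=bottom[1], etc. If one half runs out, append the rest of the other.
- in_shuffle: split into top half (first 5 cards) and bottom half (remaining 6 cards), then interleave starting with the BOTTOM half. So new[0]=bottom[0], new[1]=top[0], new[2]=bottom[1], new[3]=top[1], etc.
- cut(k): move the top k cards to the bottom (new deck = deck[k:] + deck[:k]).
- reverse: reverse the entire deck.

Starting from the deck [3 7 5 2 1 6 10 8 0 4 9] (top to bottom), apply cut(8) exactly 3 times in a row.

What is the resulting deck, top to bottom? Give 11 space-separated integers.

Answer: 5 2 1 6 10 8 0 4 9 3 7

Derivation:
After op 1 (cut(8)): [0 4 9 3 7 5 2 1 6 10 8]
After op 2 (cut(8)): [6 10 8 0 4 9 3 7 5 2 1]
After op 3 (cut(8)): [5 2 1 6 10 8 0 4 9 3 7]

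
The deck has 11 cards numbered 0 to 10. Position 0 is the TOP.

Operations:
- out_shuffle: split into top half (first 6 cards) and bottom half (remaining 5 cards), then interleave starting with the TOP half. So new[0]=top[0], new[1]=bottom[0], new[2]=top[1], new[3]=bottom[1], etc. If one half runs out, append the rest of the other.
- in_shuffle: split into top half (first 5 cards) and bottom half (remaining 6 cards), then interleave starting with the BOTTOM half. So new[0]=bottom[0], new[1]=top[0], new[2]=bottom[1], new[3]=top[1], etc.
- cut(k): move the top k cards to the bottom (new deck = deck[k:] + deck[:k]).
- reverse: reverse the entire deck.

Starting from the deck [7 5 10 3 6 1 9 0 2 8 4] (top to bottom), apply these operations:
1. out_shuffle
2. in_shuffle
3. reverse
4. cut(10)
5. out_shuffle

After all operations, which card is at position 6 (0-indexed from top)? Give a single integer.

After op 1 (out_shuffle): [7 9 5 0 10 2 3 8 6 4 1]
After op 2 (in_shuffle): [2 7 3 9 8 5 6 0 4 10 1]
After op 3 (reverse): [1 10 4 0 6 5 8 9 3 7 2]
After op 4 (cut(10)): [2 1 10 4 0 6 5 8 9 3 7]
After op 5 (out_shuffle): [2 5 1 8 10 9 4 3 0 7 6]
Position 6: card 4.

Answer: 4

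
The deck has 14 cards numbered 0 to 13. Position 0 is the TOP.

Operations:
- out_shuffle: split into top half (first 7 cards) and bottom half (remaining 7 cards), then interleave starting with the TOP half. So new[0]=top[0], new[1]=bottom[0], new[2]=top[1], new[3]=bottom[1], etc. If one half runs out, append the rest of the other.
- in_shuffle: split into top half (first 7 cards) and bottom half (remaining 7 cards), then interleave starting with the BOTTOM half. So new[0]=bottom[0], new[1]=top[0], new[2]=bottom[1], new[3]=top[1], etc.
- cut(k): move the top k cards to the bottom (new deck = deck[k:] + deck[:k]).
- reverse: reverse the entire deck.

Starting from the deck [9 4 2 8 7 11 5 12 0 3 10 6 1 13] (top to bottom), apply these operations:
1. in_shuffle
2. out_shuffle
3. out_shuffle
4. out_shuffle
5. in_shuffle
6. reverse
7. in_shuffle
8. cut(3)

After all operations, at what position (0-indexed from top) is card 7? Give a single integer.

Answer: 9

Derivation:
After op 1 (in_shuffle): [12 9 0 4 3 2 10 8 6 7 1 11 13 5]
After op 2 (out_shuffle): [12 8 9 6 0 7 4 1 3 11 2 13 10 5]
After op 3 (out_shuffle): [12 1 8 3 9 11 6 2 0 13 7 10 4 5]
After op 4 (out_shuffle): [12 2 1 0 8 13 3 7 9 10 11 4 6 5]
After op 5 (in_shuffle): [7 12 9 2 10 1 11 0 4 8 6 13 5 3]
After op 6 (reverse): [3 5 13 6 8 4 0 11 1 10 2 9 12 7]
After op 7 (in_shuffle): [11 3 1 5 10 13 2 6 9 8 12 4 7 0]
After op 8 (cut(3)): [5 10 13 2 6 9 8 12 4 7 0 11 3 1]
Card 7 is at position 9.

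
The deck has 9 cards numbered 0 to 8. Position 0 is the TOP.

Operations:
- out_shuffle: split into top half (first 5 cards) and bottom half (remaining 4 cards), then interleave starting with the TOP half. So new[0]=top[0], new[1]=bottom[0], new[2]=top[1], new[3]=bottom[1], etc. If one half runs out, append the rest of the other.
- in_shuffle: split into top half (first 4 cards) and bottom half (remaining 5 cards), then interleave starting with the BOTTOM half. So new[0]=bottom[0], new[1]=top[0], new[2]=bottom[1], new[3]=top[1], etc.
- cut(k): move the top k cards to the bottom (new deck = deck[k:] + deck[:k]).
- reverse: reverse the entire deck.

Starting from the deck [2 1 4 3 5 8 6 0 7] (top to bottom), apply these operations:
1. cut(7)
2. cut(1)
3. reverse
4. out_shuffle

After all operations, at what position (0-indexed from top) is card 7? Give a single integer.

After op 1 (cut(7)): [0 7 2 1 4 3 5 8 6]
After op 2 (cut(1)): [7 2 1 4 3 5 8 6 0]
After op 3 (reverse): [0 6 8 5 3 4 1 2 7]
After op 4 (out_shuffle): [0 4 6 1 8 2 5 7 3]
Card 7 is at position 7.

Answer: 7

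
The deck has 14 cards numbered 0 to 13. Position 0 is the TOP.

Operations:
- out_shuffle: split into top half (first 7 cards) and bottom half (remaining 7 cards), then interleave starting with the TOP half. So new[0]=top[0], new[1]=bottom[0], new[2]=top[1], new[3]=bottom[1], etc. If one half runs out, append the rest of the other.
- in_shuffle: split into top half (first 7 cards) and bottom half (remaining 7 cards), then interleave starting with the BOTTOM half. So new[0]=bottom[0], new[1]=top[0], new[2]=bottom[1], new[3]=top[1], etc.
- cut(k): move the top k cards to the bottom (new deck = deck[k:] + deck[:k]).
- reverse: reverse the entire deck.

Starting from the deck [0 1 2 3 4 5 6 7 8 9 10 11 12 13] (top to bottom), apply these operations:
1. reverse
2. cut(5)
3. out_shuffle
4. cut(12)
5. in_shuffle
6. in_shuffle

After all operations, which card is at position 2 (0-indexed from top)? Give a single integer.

After op 1 (reverse): [13 12 11 10 9 8 7 6 5 4 3 2 1 0]
After op 2 (cut(5)): [8 7 6 5 4 3 2 1 0 13 12 11 10 9]
After op 3 (out_shuffle): [8 1 7 0 6 13 5 12 4 11 3 10 2 9]
After op 4 (cut(12)): [2 9 8 1 7 0 6 13 5 12 4 11 3 10]
After op 5 (in_shuffle): [13 2 5 9 12 8 4 1 11 7 3 0 10 6]
After op 6 (in_shuffle): [1 13 11 2 7 5 3 9 0 12 10 8 6 4]
Position 2: card 11.

Answer: 11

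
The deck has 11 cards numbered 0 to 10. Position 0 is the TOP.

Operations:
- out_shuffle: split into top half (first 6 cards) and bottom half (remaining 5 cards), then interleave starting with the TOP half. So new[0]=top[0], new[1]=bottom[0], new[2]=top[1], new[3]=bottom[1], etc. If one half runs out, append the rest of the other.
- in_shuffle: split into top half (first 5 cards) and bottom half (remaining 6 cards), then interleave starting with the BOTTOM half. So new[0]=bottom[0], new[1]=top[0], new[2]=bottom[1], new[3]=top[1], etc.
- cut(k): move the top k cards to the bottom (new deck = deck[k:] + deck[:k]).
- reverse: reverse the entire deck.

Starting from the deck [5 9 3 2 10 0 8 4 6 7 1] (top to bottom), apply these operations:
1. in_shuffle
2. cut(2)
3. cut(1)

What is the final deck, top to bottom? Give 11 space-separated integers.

Answer: 9 4 3 6 2 7 10 1 0 5 8

Derivation:
After op 1 (in_shuffle): [0 5 8 9 4 3 6 2 7 10 1]
After op 2 (cut(2)): [8 9 4 3 6 2 7 10 1 0 5]
After op 3 (cut(1)): [9 4 3 6 2 7 10 1 0 5 8]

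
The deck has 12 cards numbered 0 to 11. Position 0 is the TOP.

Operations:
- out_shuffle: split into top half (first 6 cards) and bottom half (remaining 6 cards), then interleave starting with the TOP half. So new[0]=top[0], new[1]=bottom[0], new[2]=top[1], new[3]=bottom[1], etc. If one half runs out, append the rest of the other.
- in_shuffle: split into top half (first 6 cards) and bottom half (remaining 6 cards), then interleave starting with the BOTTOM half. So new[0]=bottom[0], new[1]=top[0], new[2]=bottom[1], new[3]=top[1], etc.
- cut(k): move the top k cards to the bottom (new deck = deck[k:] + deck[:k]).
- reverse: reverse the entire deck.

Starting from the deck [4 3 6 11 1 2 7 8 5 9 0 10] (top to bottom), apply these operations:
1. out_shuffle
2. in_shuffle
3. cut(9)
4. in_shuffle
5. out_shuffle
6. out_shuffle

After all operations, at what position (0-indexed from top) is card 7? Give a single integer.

After op 1 (out_shuffle): [4 7 3 8 6 5 11 9 1 0 2 10]
After op 2 (in_shuffle): [11 4 9 7 1 3 0 8 2 6 10 5]
After op 3 (cut(9)): [6 10 5 11 4 9 7 1 3 0 8 2]
After op 4 (in_shuffle): [7 6 1 10 3 5 0 11 8 4 2 9]
After op 5 (out_shuffle): [7 0 6 11 1 8 10 4 3 2 5 9]
After op 6 (out_shuffle): [7 10 0 4 6 3 11 2 1 5 8 9]
Card 7 is at position 0.

Answer: 0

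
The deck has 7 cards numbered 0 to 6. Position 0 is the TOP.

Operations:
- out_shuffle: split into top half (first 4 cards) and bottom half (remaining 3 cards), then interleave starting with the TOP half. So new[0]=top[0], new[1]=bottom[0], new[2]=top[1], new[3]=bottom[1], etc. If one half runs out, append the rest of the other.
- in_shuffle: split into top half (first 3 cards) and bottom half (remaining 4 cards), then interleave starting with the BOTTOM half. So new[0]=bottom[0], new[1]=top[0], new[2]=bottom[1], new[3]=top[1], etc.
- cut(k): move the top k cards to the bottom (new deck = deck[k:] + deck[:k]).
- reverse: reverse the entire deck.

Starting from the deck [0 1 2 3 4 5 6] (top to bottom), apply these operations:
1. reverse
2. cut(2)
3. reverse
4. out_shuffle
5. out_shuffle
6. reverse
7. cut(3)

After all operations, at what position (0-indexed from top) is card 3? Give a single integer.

Answer: 4

Derivation:
After op 1 (reverse): [6 5 4 3 2 1 0]
After op 2 (cut(2)): [4 3 2 1 0 6 5]
After op 3 (reverse): [5 6 0 1 2 3 4]
After op 4 (out_shuffle): [5 2 6 3 0 4 1]
After op 5 (out_shuffle): [5 0 2 4 6 1 3]
After op 6 (reverse): [3 1 6 4 2 0 5]
After op 7 (cut(3)): [4 2 0 5 3 1 6]
Card 3 is at position 4.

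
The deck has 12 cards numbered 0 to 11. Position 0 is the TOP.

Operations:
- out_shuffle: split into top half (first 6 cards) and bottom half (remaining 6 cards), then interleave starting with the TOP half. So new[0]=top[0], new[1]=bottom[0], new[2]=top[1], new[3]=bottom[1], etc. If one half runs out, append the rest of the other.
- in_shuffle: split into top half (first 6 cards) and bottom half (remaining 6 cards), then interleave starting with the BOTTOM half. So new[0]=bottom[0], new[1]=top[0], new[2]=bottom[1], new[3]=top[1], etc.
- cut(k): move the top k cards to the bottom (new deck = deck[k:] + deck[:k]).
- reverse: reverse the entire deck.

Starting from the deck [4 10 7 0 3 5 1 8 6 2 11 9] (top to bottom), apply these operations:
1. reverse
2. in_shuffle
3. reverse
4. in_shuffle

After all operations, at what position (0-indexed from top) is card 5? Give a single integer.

Answer: 10

Derivation:
After op 1 (reverse): [9 11 2 6 8 1 5 3 0 7 10 4]
After op 2 (in_shuffle): [5 9 3 11 0 2 7 6 10 8 4 1]
After op 3 (reverse): [1 4 8 10 6 7 2 0 11 3 9 5]
After op 4 (in_shuffle): [2 1 0 4 11 8 3 10 9 6 5 7]
Card 5 is at position 10.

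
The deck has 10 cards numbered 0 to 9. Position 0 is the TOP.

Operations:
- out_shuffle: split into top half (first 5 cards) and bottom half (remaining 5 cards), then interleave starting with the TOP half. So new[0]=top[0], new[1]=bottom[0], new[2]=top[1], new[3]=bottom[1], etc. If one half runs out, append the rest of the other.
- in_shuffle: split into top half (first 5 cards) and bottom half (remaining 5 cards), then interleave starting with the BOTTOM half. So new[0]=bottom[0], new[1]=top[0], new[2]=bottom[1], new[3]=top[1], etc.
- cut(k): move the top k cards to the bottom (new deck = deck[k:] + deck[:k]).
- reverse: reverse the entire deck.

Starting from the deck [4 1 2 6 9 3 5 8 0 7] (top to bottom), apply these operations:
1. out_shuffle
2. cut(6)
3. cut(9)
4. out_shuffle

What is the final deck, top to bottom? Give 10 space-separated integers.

After op 1 (out_shuffle): [4 3 1 5 2 8 6 0 9 7]
After op 2 (cut(6)): [6 0 9 7 4 3 1 5 2 8]
After op 3 (cut(9)): [8 6 0 9 7 4 3 1 5 2]
After op 4 (out_shuffle): [8 4 6 3 0 1 9 5 7 2]

Answer: 8 4 6 3 0 1 9 5 7 2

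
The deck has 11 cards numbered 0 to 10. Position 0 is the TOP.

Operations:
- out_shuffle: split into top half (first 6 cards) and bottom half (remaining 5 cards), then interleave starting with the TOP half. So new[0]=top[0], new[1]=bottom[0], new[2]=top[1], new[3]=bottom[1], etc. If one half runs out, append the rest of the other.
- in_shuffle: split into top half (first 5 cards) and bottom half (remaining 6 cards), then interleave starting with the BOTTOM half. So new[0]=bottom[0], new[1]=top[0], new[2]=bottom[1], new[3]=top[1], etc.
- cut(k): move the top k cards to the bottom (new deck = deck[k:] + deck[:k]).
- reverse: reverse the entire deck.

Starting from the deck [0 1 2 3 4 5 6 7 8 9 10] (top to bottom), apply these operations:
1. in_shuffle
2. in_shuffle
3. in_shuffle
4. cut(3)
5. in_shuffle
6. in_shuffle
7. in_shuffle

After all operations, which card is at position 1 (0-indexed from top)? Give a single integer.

After op 1 (in_shuffle): [5 0 6 1 7 2 8 3 9 4 10]
After op 2 (in_shuffle): [2 5 8 0 3 6 9 1 4 7 10]
After op 3 (in_shuffle): [6 2 9 5 1 8 4 0 7 3 10]
After op 4 (cut(3)): [5 1 8 4 0 7 3 10 6 2 9]
After op 5 (in_shuffle): [7 5 3 1 10 8 6 4 2 0 9]
After op 6 (in_shuffle): [8 7 6 5 4 3 2 1 0 10 9]
After op 7 (in_shuffle): [3 8 2 7 1 6 0 5 10 4 9]
Position 1: card 8.

Answer: 8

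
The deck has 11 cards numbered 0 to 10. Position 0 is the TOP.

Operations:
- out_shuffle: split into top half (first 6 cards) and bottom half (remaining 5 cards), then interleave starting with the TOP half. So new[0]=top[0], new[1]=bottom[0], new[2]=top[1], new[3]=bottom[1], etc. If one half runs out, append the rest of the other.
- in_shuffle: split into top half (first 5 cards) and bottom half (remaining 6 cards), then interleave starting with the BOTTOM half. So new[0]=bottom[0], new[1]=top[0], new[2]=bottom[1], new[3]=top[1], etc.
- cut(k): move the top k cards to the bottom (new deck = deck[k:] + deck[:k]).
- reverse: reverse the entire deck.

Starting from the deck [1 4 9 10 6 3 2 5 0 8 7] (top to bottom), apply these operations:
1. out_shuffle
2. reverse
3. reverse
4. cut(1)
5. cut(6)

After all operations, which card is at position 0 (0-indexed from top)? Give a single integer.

Answer: 8

Derivation:
After op 1 (out_shuffle): [1 2 4 5 9 0 10 8 6 7 3]
After op 2 (reverse): [3 7 6 8 10 0 9 5 4 2 1]
After op 3 (reverse): [1 2 4 5 9 0 10 8 6 7 3]
After op 4 (cut(1)): [2 4 5 9 0 10 8 6 7 3 1]
After op 5 (cut(6)): [8 6 7 3 1 2 4 5 9 0 10]
Position 0: card 8.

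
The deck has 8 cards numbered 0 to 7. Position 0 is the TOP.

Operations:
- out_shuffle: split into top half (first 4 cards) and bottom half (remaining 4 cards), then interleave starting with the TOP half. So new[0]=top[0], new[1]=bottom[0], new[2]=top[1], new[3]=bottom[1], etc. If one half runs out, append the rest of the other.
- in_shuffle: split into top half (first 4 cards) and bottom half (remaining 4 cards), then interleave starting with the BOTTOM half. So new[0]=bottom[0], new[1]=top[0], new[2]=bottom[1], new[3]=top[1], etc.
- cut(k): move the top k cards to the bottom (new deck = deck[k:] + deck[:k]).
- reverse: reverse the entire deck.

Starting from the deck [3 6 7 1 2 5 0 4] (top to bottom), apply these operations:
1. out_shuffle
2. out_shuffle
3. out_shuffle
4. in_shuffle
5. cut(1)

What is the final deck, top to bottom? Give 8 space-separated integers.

Answer: 3 5 6 0 7 4 1 2

Derivation:
After op 1 (out_shuffle): [3 2 6 5 7 0 1 4]
After op 2 (out_shuffle): [3 7 2 0 6 1 5 4]
After op 3 (out_shuffle): [3 6 7 1 2 5 0 4]
After op 4 (in_shuffle): [2 3 5 6 0 7 4 1]
After op 5 (cut(1)): [3 5 6 0 7 4 1 2]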